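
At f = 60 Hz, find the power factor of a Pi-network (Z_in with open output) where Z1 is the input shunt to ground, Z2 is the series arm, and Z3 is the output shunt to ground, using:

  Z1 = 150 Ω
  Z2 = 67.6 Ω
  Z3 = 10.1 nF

Step 1 — Angular frequency: ω = 2π·f = 2π·60 = 377 rad/s.
Step 2 — Component impedances:
  Z1: Z = R = 150 Ω
  Z2: Z = R = 67.6 Ω
  Z3: Z = 1/(jωC) = -j/(ω·C) = 0 - j2.626e+05 Ω
Step 3 — With open output, the series arm Z2 and the output shunt Z3 appear in series to ground: Z2 + Z3 = 67.6 - j2.626e+05 Ω.
Step 4 — Parallel with input shunt Z1: Z_in = Z1 || (Z2 + Z3) = 150 - j0.08567 Ω = 150∠-0.0° Ω.
Step 5 — Power factor: PF = cos(φ) = Re(Z)/|Z| = 150/150 = 1.
Step 6 — Type: Im(Z) = -0.08567 ⇒ leading (phase φ = -0.0°).

PF = 1 (leading, φ = -0.0°)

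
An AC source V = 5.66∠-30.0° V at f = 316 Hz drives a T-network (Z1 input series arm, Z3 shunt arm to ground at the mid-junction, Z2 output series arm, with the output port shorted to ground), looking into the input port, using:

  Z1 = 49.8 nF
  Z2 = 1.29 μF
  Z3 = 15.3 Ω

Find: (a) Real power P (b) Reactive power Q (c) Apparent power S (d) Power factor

Step 1 — Angular frequency: ω = 2π·f = 2π·316 = 1985 rad/s.
Step 2 — Component impedances:
  Z1: Z = 1/(jωC) = -j/(ω·C) = 0 - j1.011e+04 Ω
  Z2: Z = 1/(jωC) = -j/(ω·C) = 0 - j390.4 Ω
  Z3: Z = R = 15.3 Ω
Step 3 — With the output port shorted to ground, the output series arm Z2 runs from the junction to ground; the shunt arm Z3 also runs from the junction to ground. They appear in parallel: Z3 || Z2 = 15.28 - j0.5987 Ω.
Step 4 — Series with input arm Z1: Z_in = Z1 + (Z3 || Z2) = 15.28 - j1.011e+04 Ω = 1.011e+04∠-89.9° Ω.
Step 5 — Source phasor: V = 5.66∠-30.0° V = 4.902 - j2.83 V.
Step 6 — Current: I = V / Z = 0.0002805 + j0.0004842 A = 0.0005596∠59.9° A.
Step 7 — Complex power: S = V·I* = 4.784e-06 - j0.003167 VA.
Step 8 — Real power: P = Re(S) = 4.784e-06 W.
Step 9 — Reactive power: Q = Im(S) = -0.003167 VAR.
Step 10 — Apparent power: |S| = 0.003167 VA.
Step 11 — Power factor: PF = P/|S| = 0.00151 (leading).

(a) P = 4.784e-06 W  (b) Q = -0.003167 VAR  (c) S = 0.003167 VA  (d) PF = 0.00151 (leading)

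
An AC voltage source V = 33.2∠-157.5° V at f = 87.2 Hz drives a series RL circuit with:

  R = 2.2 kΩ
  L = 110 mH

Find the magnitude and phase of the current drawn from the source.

Step 1 — Angular frequency: ω = 2π·f = 2π·87.2 = 547.9 rad/s.
Step 2 — Component impedances:
  R: Z = R = 2200 Ω
  L: Z = jωL = j·547.9·0.11 = 0 + j60.27 Ω
Step 3 — Series combination: Z_total = R + L = 2200 + j60.27 Ω = 2201∠1.6° Ω.
Step 4 — Source phasor: V = 33.2∠-157.5° V = -30.67 - j12.71 V.
Step 5 — Ohm's law: I = V / Z_total = (-30.67 - j12.71) / (2200 + j60.27) = -0.01409 - j0.005389 A.
Step 6 — Convert to polar: |I| = 0.01509 A, ∠I = -159.1°.

I = 0.01509∠-159.1° A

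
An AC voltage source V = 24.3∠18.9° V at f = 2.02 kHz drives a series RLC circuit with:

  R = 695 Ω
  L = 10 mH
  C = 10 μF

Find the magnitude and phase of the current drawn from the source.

Step 1 — Angular frequency: ω = 2π·f = 2π·2020 = 1.269e+04 rad/s.
Step 2 — Component impedances:
  R: Z = R = 695 Ω
  L: Z = jωL = j·1.269e+04·0.01 = 0 + j126.9 Ω
  C: Z = 1/(jωC) = -j/(ω·C) = 0 - j7.879 Ω
Step 3 — Series combination: Z_total = R + L + C = 695 + j119 Ω = 705.1∠9.7° Ω.
Step 4 — Source phasor: V = 24.3∠18.9° V = 22.99 + j7.871 V.
Step 5 — Ohm's law: I = V / Z_total = (22.99 + j7.871) / (695 + j119) = 0.03402 + j0.005498 A.
Step 6 — Convert to polar: |I| = 0.03446 A, ∠I = 9.2°.

I = 0.03446∠9.2° A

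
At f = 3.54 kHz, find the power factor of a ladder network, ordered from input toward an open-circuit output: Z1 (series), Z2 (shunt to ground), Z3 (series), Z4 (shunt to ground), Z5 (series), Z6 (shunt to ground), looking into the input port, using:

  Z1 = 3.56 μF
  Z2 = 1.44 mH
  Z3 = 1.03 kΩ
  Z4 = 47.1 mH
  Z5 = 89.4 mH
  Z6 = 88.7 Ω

Step 1 — Angular frequency: ω = 2π·f = 2π·3540 = 2.224e+04 rad/s.
Step 2 — Component impedances:
  Z1: Z = 1/(jωC) = -j/(ω·C) = 0 - j12.63 Ω
  Z2: Z = jωL = j·2.224e+04·0.00144 = 0 + j32.03 Ω
  Z3: Z = R = 1030 Ω
  Z4: Z = jωL = j·2.224e+04·0.0471 = 0 + j1048 Ω
  Z5: Z = jωL = j·2.224e+04·0.0894 = 0 + j1988 Ω
  Z6: Z = R = 88.7 Ω
Step 3 — Ladder network (open output): work backward from the far end, alternating series and parallel combinations. Z_in = 0.6676 + j18.94 Ω = 18.95∠88.0° Ω.
Step 4 — Power factor: PF = cos(φ) = Re(Z)/|Z| = 0.6676/18.95 = 0.03523.
Step 5 — Type: Im(Z) = 18.94 ⇒ lagging (phase φ = 88.0°).

PF = 0.03523 (lagging, φ = 88.0°)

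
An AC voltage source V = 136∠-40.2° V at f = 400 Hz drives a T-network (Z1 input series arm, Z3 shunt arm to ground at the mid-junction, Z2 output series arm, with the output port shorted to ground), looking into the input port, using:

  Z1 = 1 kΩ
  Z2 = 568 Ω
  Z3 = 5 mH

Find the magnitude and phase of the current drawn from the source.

Step 1 — Angular frequency: ω = 2π·f = 2π·400 = 2513 rad/s.
Step 2 — Component impedances:
  Z1: Z = R = 1000 Ω
  Z2: Z = R = 568 Ω
  Z3: Z = jωL = j·2513·0.005 = 0 + j12.57 Ω
Step 3 — With the output port shorted to ground, the output series arm Z2 runs from the junction to ground; the shunt arm Z3 also runs from the junction to ground. They appear in parallel: Z3 || Z2 = 0.2779 + j12.56 Ω.
Step 4 — Series with input arm Z1: Z_in = Z1 + (Z3 || Z2) = 1000 + j12.56 Ω = 1000∠0.7° Ω.
Step 5 — Source phasor: V = 136∠-40.2° V = 103.9 - j87.78 V.
Step 6 — Ohm's law: I = V / Z_total = (103.9 - j87.78) / (1000 + j12.56) = 0.1027 - j0.08905 A.
Step 7 — Convert to polar: |I| = 0.136 A, ∠I = -40.9°.

I = 0.136∠-40.9° A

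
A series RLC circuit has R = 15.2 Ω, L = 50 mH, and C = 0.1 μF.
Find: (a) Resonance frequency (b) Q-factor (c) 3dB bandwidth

Step 1 — Resonance condition Im(Z)=0 gives ω₀ = 1/√(LC).
Step 2 — ω₀ = 1/√(0.05·1e-07) = 1.414e+04 rad/s.
Step 3 — f₀ = ω₀/(2π) = 2251 Hz.
Step 4 — Series Q: Q = ω₀L/R = 1.414e+04·0.05/15.2 = 46.52.
Step 5 — 3dB bandwidth: Δω = ω₀/Q = 304 rad/s; BW = Δω/(2π) = 48.38 Hz.

(a) f₀ = 2251 Hz  (b) Q = 46.52  (c) BW = 48.38 Hz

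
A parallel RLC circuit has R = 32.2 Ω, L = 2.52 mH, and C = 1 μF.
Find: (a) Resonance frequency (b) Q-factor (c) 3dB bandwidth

Step 1 — Resonance: ω₀ = 1/√(LC) = 1/√(0.00252·1e-06) = 1.992e+04 rad/s.
Step 2 — f₀ = ω₀/(2π) = 3170 Hz.
Step 3 — Parallel Q: Q = R/(ω₀L) = 32.2/(1.992e+04·0.00252) = 0.6414.
Step 4 — Bandwidth: Δω = ω₀/Q = 3.106e+04 rad/s; BW = Δω/(2π) = 4943 Hz.

(a) f₀ = 3170 Hz  (b) Q = 0.6414  (c) BW = 4943 Hz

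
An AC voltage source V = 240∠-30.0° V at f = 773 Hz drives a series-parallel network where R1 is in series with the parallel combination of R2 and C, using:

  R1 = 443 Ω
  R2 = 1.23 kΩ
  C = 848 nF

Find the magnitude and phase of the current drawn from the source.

Step 1 — Angular frequency: ω = 2π·f = 2π·773 = 4857 rad/s.
Step 2 — Component impedances:
  R1: Z = R = 443 Ω
  R2: Z = R = 1230 Ω
  C: Z = 1/(jωC) = -j/(ω·C) = 0 - j242.8 Ω
Step 3 — Parallel branch: R2 || C = 1/(1/R2 + 1/C) = 46.13 - j233.7 Ω.
Step 4 — Series with R1: Z_total = R1 + (R2 || C) = 489.1 - j233.7 Ω = 542.1∠-25.5° Ω.
Step 5 — Source phasor: V = 240∠-30.0° V = 207.8 - j120 V.
Step 6 — Ohm's law: I = V / Z_total = (207.8 - j120) / (489.1 - j233.7) = 0.4414 - j0.03445 A.
Step 7 — Convert to polar: |I| = 0.4427 A, ∠I = -4.5°.

I = 0.4427∠-4.5° A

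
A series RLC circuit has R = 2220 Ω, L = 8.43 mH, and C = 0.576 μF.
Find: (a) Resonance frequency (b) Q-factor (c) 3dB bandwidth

Step 1 — Resonance: ω₀ = 1/√(LC) = 1/√(0.00843·5.76e-07) = 1.435e+04 rad/s.
Step 2 — f₀ = ω₀/(2π) = 2284 Hz.
Step 3 — Series Q: Q = ω₀L/R = 1.435e+04·0.00843/2220 = 0.05449.
Step 4 — Bandwidth: Δω = ω₀/Q = 2.633e+05 rad/s; BW = Δω/(2π) = 4.191e+04 Hz.

(a) f₀ = 2284 Hz  (b) Q = 0.05449  (c) BW = 4.191e+04 Hz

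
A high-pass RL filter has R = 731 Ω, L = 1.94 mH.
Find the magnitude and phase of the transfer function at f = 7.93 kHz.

Step 1 — Angular frequency: ω = 2π·7930 = 4.983e+04 rad/s.
Step 2 — Transfer function: H(jω) = jωL/(R + jωL).
Step 3 — Numerator jωL = j·96.66; denominator R + jωL = 731 + j96.66.
Step 4 — H = 0.01718 + j0.13.
Step 5 — Magnitude: |H| = 0.1311 (-17.6 dB); phase: φ = 82.5°.

|H| = 0.1311 (-17.6 dB), φ = 82.5°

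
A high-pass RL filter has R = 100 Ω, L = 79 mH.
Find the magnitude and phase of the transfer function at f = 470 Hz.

Step 1 — Angular frequency: ω = 2π·470 = 2953 rad/s.
Step 2 — Transfer function: H(jω) = jωL/(R + jωL).
Step 3 — Numerator jωL = j·233.3; denominator R + jωL = 100 + j233.3.
Step 4 — H = 0.8448 + j0.3621.
Step 5 — Magnitude: |H| = 0.9191 (-0.7 dB); phase: φ = 23.2°.

|H| = 0.9191 (-0.7 dB), φ = 23.2°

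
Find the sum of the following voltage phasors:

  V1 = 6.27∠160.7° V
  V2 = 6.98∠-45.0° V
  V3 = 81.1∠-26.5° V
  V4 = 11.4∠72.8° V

Step 1 — Convert each phasor to rectangular form:
  V1 = 6.27·(cos(160.7°) + j·sin(160.7°)) = -5.918 + j2.072 V
  V2 = 6.98·(cos(-45.0°) + j·sin(-45.0°)) = 4.936 - j4.936 V
  V3 = 81.1·(cos(-26.5°) + j·sin(-26.5°)) = 72.58 - j36.19 V
  V4 = 11.4·(cos(72.8°) + j·sin(72.8°)) = 3.371 + j10.89 V
Step 2 — Sum components: V_total = 74.97 - j28.16 V.
Step 3 — Convert to polar: |V_total| = 80.08 V, ∠V_total = -20.6°.

V_total = 80.08∠-20.6° V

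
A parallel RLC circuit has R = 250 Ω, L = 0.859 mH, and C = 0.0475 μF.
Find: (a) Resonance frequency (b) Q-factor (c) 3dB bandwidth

Step 1 — Resonance: ω₀ = 1/√(LC) = 1/√(0.000859·4.75e-08) = 1.566e+05 rad/s.
Step 2 — f₀ = ω₀/(2π) = 2.492e+04 Hz.
Step 3 — Parallel Q: Q = R/(ω₀L) = 250/(1.566e+05·0.000859) = 1.859.
Step 4 — Bandwidth: Δω = ω₀/Q = 8.421e+04 rad/s; BW = Δω/(2π) = 1.34e+04 Hz.

(a) f₀ = 2.492e+04 Hz  (b) Q = 1.859  (c) BW = 1.34e+04 Hz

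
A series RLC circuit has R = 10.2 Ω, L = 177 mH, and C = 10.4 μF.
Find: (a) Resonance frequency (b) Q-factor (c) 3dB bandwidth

Step 1 — Resonance condition Im(Z)=0 gives ω₀ = 1/√(LC).
Step 2 — ω₀ = 1/√(0.177·1.04e-05) = 737 rad/s.
Step 3 — f₀ = ω₀/(2π) = 117.3 Hz.
Step 4 — Series Q: Q = ω₀L/R = 737·0.177/10.2 = 12.79.
Step 5 — 3dB bandwidth: Δω = ω₀/Q = 57.63 rad/s; BW = Δω/(2π) = 9.172 Hz.

(a) f₀ = 117.3 Hz  (b) Q = 12.79  (c) BW = 9.172 Hz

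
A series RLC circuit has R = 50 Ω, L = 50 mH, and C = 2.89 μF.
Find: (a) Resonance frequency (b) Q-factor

Step 1 — Resonance condition Im(Z)=0 gives ω₀ = 1/√(LC).
Step 2 — ω₀ = 1/√(0.05·2.89e-06) = 2631 rad/s.
Step 3 — f₀ = ω₀/(2π) = 418.7 Hz.
Step 4 — Series Q: Q = ω₀L/R = 2631·0.05/50 = 2.631.

(a) f₀ = 418.7 Hz  (b) Q = 2.631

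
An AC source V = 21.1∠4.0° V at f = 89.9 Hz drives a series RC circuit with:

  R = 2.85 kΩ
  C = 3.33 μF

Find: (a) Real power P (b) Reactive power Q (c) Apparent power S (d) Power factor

Step 1 — Angular frequency: ω = 2π·f = 2π·89.9 = 564.9 rad/s.
Step 2 — Component impedances:
  R: Z = R = 2850 Ω
  C: Z = 1/(jωC) = -j/(ω·C) = 0 - j531.6 Ω
Step 3 — Series combination: Z_total = R + C = 2850 - j531.6 Ω = 2899∠-10.6° Ω.
Step 4 — Source phasor: V = 21.1∠4.0° V = 21.05 + j1.472 V.
Step 5 — Current: I = V / Z = 0.007044 + j0.00183 A = 0.007278∠14.6° A.
Step 6 — Complex power: S = V·I* = 0.151 - j0.02816 VA.
Step 7 — Real power: P = Re(S) = 0.151 W.
Step 8 — Reactive power: Q = Im(S) = -0.02816 VAR.
Step 9 — Apparent power: |S| = 0.1536 VA.
Step 10 — Power factor: PF = P/|S| = 0.983 (leading).

(a) P = 0.151 W  (b) Q = -0.02816 VAR  (c) S = 0.1536 VA  (d) PF = 0.983 (leading)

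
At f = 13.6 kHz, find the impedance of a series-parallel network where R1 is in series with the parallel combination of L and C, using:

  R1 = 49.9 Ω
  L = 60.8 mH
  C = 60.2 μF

Step 1 — Angular frequency: ω = 2π·f = 2π·1.36e+04 = 8.545e+04 rad/s.
Step 2 — Component impedances:
  R1: Z = R = 49.9 Ω
  L: Z = jωL = j·8.545e+04·0.0608 = 0 + j5195 Ω
  C: Z = 1/(jωC) = -j/(ω·C) = 0 - j0.1944 Ω
Step 3 — Parallel branch: L || C = 1/(1/L + 1/C) = 0 - j0.1944 Ω.
Step 4 — Series with R1: Z_total = R1 + (L || C) = 49.9 - j0.1944 Ω = 49.9∠-0.2° Ω.

Z = 49.9 - j0.1944 Ω = 49.9∠-0.2° Ω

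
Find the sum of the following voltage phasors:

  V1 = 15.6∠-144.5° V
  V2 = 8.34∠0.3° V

Step 1 — Convert each phasor to rectangular form:
  V1 = 15.6·(cos(-144.5°) + j·sin(-144.5°)) = -12.7 - j9.059 V
  V2 = 8.34·(cos(0.3°) + j·sin(0.3°)) = 8.34 + j0.04367 V
Step 2 — Sum components: V_total = -4.36 - j9.015 V.
Step 3 — Convert to polar: |V_total| = 10.01 V, ∠V_total = -115.8°.

V_total = 10.01∠-115.8° V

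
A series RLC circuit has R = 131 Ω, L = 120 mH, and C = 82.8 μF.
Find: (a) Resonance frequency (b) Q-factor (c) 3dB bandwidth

Step 1 — Resonance: ω₀ = 1/√(LC) = 1/√(0.12·8.28e-05) = 317.2 rad/s.
Step 2 — f₀ = ω₀/(2π) = 50.49 Hz.
Step 3 — Series Q: Q = ω₀L/R = 317.2·0.12/131 = 0.2906.
Step 4 — Bandwidth: Δω = ω₀/Q = 1092 rad/s; BW = Δω/(2π) = 173.7 Hz.

(a) f₀ = 50.49 Hz  (b) Q = 0.2906  (c) BW = 173.7 Hz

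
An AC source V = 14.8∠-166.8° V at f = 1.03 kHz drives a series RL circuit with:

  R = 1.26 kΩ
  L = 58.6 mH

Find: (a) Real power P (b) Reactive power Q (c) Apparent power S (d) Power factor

Step 1 — Angular frequency: ω = 2π·f = 2π·1030 = 6472 rad/s.
Step 2 — Component impedances:
  R: Z = R = 1260 Ω
  L: Z = jωL = j·6472·0.0586 = 0 + j379.2 Ω
Step 3 — Series combination: Z_total = R + L = 1260 + j379.2 Ω = 1316∠16.8° Ω.
Step 4 — Source phasor: V = 14.8∠-166.8° V = -14.41 - j3.38 V.
Step 5 — Current: I = V / Z = -0.01123 + j0.0006966 A = 0.01125∠176.4° A.
Step 6 — Complex power: S = V·I* = 0.1594 + j0.04798 VA.
Step 7 — Real power: P = Re(S) = 0.1594 W.
Step 8 — Reactive power: Q = Im(S) = 0.04798 VAR.
Step 9 — Apparent power: |S| = 0.1665 VA.
Step 10 — Power factor: PF = P/|S| = 0.9576 (lagging).

(a) P = 0.1594 W  (b) Q = 0.04798 VAR  (c) S = 0.1665 VA  (d) PF = 0.9576 (lagging)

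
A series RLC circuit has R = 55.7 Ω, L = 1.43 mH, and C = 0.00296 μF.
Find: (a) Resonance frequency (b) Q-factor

Step 1 — Resonance condition Im(Z)=0 gives ω₀ = 1/√(LC).
Step 2 — ω₀ = 1/√(0.00143·2.96e-09) = 4.861e+05 rad/s.
Step 3 — f₀ = ω₀/(2π) = 7.736e+04 Hz.
Step 4 — Series Q: Q = ω₀L/R = 4.861e+05·0.00143/55.7 = 12.48.

(a) f₀ = 7.736e+04 Hz  (b) Q = 12.48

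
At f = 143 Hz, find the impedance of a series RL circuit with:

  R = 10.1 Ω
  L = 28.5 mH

Step 1 — Angular frequency: ω = 2π·f = 2π·143 = 898.5 rad/s.
Step 2 — Component impedances:
  R: Z = R = 10.1 Ω
  L: Z = jωL = j·898.5·0.0285 = 0 + j25.61 Ω
Step 3 — Series combination: Z_total = R + L = 10.1 + j25.61 Ω = 27.53∠68.5° Ω.

Z = 10.1 + j25.61 Ω = 27.53∠68.5° Ω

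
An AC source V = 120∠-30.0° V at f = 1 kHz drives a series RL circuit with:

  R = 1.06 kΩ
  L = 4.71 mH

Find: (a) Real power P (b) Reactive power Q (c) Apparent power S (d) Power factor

Step 1 — Angular frequency: ω = 2π·f = 2π·1000 = 6283 rad/s.
Step 2 — Component impedances:
  R: Z = R = 1060 Ω
  L: Z = jωL = j·6283·0.00471 = 0 + j29.59 Ω
Step 3 — Series combination: Z_total = R + L = 1060 + j29.59 Ω = 1060∠1.6° Ω.
Step 4 — Source phasor: V = 120∠-30.0° V = 103.9 - j60 V.
Step 5 — Current: I = V / Z = 0.09639 - j0.05929 A = 0.1132∠-31.6° A.
Step 6 — Complex power: S = V·I* = 13.57 + j0.379 VA.
Step 7 — Real power: P = Re(S) = 13.57 W.
Step 8 — Reactive power: Q = Im(S) = 0.379 VAR.
Step 9 — Apparent power: |S| = 13.58 VA.
Step 10 — Power factor: PF = P/|S| = 0.9996 (lagging).

(a) P = 13.57 W  (b) Q = 0.379 VAR  (c) S = 13.58 VA  (d) PF = 0.9996 (lagging)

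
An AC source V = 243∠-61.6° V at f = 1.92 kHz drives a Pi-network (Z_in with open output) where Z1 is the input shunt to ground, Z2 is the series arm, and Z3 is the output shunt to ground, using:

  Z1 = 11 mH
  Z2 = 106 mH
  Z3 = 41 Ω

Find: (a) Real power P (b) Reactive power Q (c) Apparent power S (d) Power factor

Step 1 — Angular frequency: ω = 2π·f = 2π·1920 = 1.206e+04 rad/s.
Step 2 — Component impedances:
  Z1: Z = jωL = j·1.206e+04·0.011 = 0 + j132.7 Ω
  Z2: Z = jωL = j·1.206e+04·0.106 = 0 + j1279 Ω
  Z3: Z = R = 41 Ω
Step 3 — With open output, the series arm Z2 and the output shunt Z3 appear in series to ground: Z2 + Z3 = 41 + j1279 Ω.
Step 4 — Parallel with input shunt Z1: Z_in = Z1 || (Z2 + Z3) = 0.3621 + j120.2 Ω = 120.2∠89.8° Ω.
Step 5 — Source phasor: V = 243∠-61.6° V = 115.6 - j213.8 V.
Step 6 — Current: I = V / Z = -1.775 - j0.9666 A = 2.021∠-151.4° A.
Step 7 — Complex power: S = V·I* = 1.479 + j491.1 VA.
Step 8 — Real power: P = Re(S) = 1.479 W.
Step 9 — Reactive power: Q = Im(S) = 491.1 VAR.
Step 10 — Apparent power: |S| = 491.1 VA.
Step 11 — Power factor: PF = P/|S| = 0.003012 (lagging).

(a) P = 1.479 W  (b) Q = 491.1 VAR  (c) S = 491.1 VA  (d) PF = 0.003012 (lagging)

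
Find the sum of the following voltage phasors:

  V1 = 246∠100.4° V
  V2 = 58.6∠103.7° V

Step 1 — Convert each phasor to rectangular form:
  V1 = 246·(cos(100.4°) + j·sin(100.4°)) = -44.41 + j242 V
  V2 = 58.6·(cos(103.7°) + j·sin(103.7°)) = -13.88 + j56.93 V
Step 2 — Sum components: V_total = -58.29 + j298.9 V.
Step 3 — Convert to polar: |V_total| = 304.5 V, ∠V_total = 101.0°.

V_total = 304.5∠101.0° V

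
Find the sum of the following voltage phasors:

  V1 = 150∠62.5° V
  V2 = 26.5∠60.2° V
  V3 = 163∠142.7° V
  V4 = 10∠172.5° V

Step 1 — Convert each phasor to rectangular form:
  V1 = 150·(cos(62.5°) + j·sin(62.5°)) = 69.26 + j133.1 V
  V2 = 26.5·(cos(60.2°) + j·sin(60.2°)) = 13.17 + j23 V
  V3 = 163·(cos(142.7°) + j·sin(142.7°)) = -129.7 + j98.78 V
  V4 = 10·(cos(172.5°) + j·sin(172.5°)) = -9.914 + j1.305 V
Step 2 — Sum components: V_total = -57.14 + j256.1 V.
Step 3 — Convert to polar: |V_total| = 262.4 V, ∠V_total = 102.6°.

V_total = 262.4∠102.6° V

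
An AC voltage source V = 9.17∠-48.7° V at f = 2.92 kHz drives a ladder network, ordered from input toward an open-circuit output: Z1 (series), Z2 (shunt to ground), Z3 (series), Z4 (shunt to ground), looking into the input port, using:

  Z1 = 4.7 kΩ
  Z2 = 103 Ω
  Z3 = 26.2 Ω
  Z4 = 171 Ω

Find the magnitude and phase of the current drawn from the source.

Step 1 — Angular frequency: ω = 2π·f = 2π·2920 = 1.835e+04 rad/s.
Step 2 — Component impedances:
  Z1: Z = R = 4700 Ω
  Z2: Z = R = 103 Ω
  Z3: Z = R = 26.2 Ω
  Z4: Z = R = 171 Ω
Step 3 — Ladder network (open output): work backward from the far end, alternating series and parallel combinations. Z_in = 4768 Ω = 4768∠0.0° Ω.
Step 4 — Source phasor: V = 9.17∠-48.7° V = 6.052 - j6.889 V.
Step 5 — Ohm's law: I = V / Z_total = (6.052 - j6.889) / (4768) = 0.001269 - j0.001445 A.
Step 6 — Convert to polar: |I| = 0.001923 A, ∠I = -48.7°.

I = 0.001923∠-48.7° A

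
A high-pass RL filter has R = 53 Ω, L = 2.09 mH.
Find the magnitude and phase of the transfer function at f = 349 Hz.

Step 1 — Angular frequency: ω = 2π·349 = 2193 rad/s.
Step 2 — Transfer function: H(jω) = jωL/(R + jωL).
Step 3 — Numerator jωL = j·4.583; denominator R + jωL = 53 + j4.583.
Step 4 — H = 0.007422 + j0.08583.
Step 5 — Magnitude: |H| = 0.08615 (-21.3 dB); phase: φ = 85.1°.

|H| = 0.08615 (-21.3 dB), φ = 85.1°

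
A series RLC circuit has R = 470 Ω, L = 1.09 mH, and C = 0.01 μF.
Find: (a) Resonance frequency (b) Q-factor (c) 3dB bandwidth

Step 1 — Resonance: ω₀ = 1/√(LC) = 1/√(0.00109·1e-08) = 3.029e+05 rad/s.
Step 2 — f₀ = ω₀/(2π) = 4.821e+04 Hz.
Step 3 — Series Q: Q = ω₀L/R = 3.029e+05·0.00109/470 = 0.7024.
Step 4 — Bandwidth: Δω = ω₀/Q = 4.312e+05 rad/s; BW = Δω/(2π) = 6.863e+04 Hz.

(a) f₀ = 4.821e+04 Hz  (b) Q = 0.7024  (c) BW = 6.863e+04 Hz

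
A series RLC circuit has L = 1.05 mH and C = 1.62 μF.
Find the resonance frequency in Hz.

Step 1 — Resonance condition Im(Z)=0 gives ω₀ = 1/√(LC).
Step 2 — ω₀ = 1/√(0.00105·1.62e-06) = 2.425e+04 rad/s.
Step 3 — f₀ = ω₀/(2π) = 3859 Hz.

f₀ = 3859 Hz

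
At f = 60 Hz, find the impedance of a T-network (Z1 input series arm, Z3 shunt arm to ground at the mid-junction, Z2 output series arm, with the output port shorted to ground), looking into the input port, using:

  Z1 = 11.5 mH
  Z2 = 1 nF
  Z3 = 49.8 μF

Step 1 — Angular frequency: ω = 2π·f = 2π·60 = 377 rad/s.
Step 2 — Component impedances:
  Z1: Z = jωL = j·377·0.0115 = 0 + j4.335 Ω
  Z2: Z = 1/(jωC) = -j/(ω·C) = 0 - j2.653e+06 Ω
  Z3: Z = 1/(jωC) = -j/(ω·C) = 0 - j53.26 Ω
Step 3 — With the output port shorted to ground, the output series arm Z2 runs from the junction to ground; the shunt arm Z3 also runs from the junction to ground. They appear in parallel: Z3 || Z2 = 0 - j53.26 Ω.
Step 4 — Series with input arm Z1: Z_in = Z1 + (Z3 || Z2) = 0 - j48.93 Ω = 48.93∠-90.0° Ω.

Z = 0 - j48.93 Ω = 48.93∠-90.0° Ω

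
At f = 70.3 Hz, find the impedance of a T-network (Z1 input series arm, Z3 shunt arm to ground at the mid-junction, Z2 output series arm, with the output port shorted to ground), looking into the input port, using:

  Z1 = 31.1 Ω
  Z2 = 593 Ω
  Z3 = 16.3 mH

Step 1 — Angular frequency: ω = 2π·f = 2π·70.3 = 441.7 rad/s.
Step 2 — Component impedances:
  Z1: Z = R = 31.1 Ω
  Z2: Z = R = 593 Ω
  Z3: Z = jωL = j·441.7·0.0163 = 0 + j7.2 Ω
Step 3 — With the output port shorted to ground, the output series arm Z2 runs from the junction to ground; the shunt arm Z3 also runs from the junction to ground. They appear in parallel: Z3 || Z2 = 0.0874 + j7.199 Ω.
Step 4 — Series with input arm Z1: Z_in = Z1 + (Z3 || Z2) = 31.19 + j7.199 Ω = 32.01∠13.0° Ω.

Z = 31.19 + j7.199 Ω = 32.01∠13.0° Ω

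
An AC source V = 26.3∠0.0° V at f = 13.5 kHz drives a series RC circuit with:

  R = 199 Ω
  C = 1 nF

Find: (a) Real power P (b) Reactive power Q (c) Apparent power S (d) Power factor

Step 1 — Angular frequency: ω = 2π·f = 2π·1.35e+04 = 8.482e+04 rad/s.
Step 2 — Component impedances:
  R: Z = R = 199 Ω
  C: Z = 1/(jωC) = -j/(ω·C) = 0 - j1.179e+04 Ω
Step 3 — Series combination: Z_total = R + C = 199 - j1.179e+04 Ω = 1.179e+04∠-89.0° Ω.
Step 4 — Source phasor: V = 26.3∠0.0° V = 26.3 V.
Step 5 — Current: I = V / Z = 3.765e-05 + j0.00223 A = 0.002231∠89.0° A.
Step 6 — Complex power: S = V·I* = 0.0009901 - j0.05865 VA.
Step 7 — Real power: P = Re(S) = 0.0009901 W.
Step 8 — Reactive power: Q = Im(S) = -0.05865 VAR.
Step 9 — Apparent power: |S| = 0.05866 VA.
Step 10 — Power factor: PF = P/|S| = 0.01688 (leading).

(a) P = 0.0009901 W  (b) Q = -0.05865 VAR  (c) S = 0.05866 VA  (d) PF = 0.01688 (leading)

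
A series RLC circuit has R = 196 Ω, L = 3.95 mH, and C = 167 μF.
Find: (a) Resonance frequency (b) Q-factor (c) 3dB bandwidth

Step 1 — Resonance: ω₀ = 1/√(LC) = 1/√(0.00395·0.000167) = 1231 rad/s.
Step 2 — f₀ = ω₀/(2π) = 196 Hz.
Step 3 — Series Q: Q = ω₀L/R = 1231·0.00395/196 = 0.02481.
Step 4 — Bandwidth: Δω = ω₀/Q = 4.962e+04 rad/s; BW = Δω/(2π) = 7897 Hz.

(a) f₀ = 196 Hz  (b) Q = 0.02481  (c) BW = 7897 Hz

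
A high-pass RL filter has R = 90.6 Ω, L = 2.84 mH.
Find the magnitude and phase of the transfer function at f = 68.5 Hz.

Step 1 — Angular frequency: ω = 2π·68.5 = 430.4 rad/s.
Step 2 — Transfer function: H(jω) = jωL/(R + jωL).
Step 3 — Numerator jωL = j·1.222; denominator R + jωL = 90.6 + j1.222.
Step 4 — H = 0.000182 + j0.01349.
Step 5 — Magnitude: |H| = 0.01349 (-37.4 dB); phase: φ = 89.2°.

|H| = 0.01349 (-37.4 dB), φ = 89.2°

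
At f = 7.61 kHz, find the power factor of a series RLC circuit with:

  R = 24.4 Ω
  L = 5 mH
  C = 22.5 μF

Step 1 — Angular frequency: ω = 2π·f = 2π·7610 = 4.782e+04 rad/s.
Step 2 — Component impedances:
  R: Z = R = 24.4 Ω
  L: Z = jωL = j·4.782e+04·0.005 = 0 + j239.1 Ω
  C: Z = 1/(jωC) = -j/(ω·C) = 0 - j0.9295 Ω
Step 3 — Series combination: Z_total = R + L + C = 24.4 + j238.1 Ω = 239.4∠84.1° Ω.
Step 4 — Power factor: PF = cos(φ) = Re(Z)/|Z| = 24.4/239.4 = 0.1019.
Step 5 — Type: Im(Z) = 238.1 ⇒ lagging (phase φ = 84.1°).

PF = 0.1019 (lagging, φ = 84.1°)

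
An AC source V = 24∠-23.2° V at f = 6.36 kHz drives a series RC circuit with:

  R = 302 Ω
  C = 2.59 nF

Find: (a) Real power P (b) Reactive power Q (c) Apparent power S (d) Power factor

Step 1 — Angular frequency: ω = 2π·f = 2π·6360 = 3.996e+04 rad/s.
Step 2 — Component impedances:
  R: Z = R = 302 Ω
  C: Z = 1/(jωC) = -j/(ω·C) = 0 - j9662 Ω
Step 3 — Series combination: Z_total = R + C = 302 - j9662 Ω = 9667∠-88.2° Ω.
Step 4 — Source phasor: V = 24∠-23.2° V = 22.06 - j9.455 V.
Step 5 — Current: I = V / Z = 0.001049 + j0.00225 A = 0.002483∠65.0° A.
Step 6 — Complex power: S = V·I* = 0.001862 - j0.05956 VA.
Step 7 — Real power: P = Re(S) = 0.001862 W.
Step 8 — Reactive power: Q = Im(S) = -0.05956 VAR.
Step 9 — Apparent power: |S| = 0.05959 VA.
Step 10 — Power factor: PF = P/|S| = 0.03124 (leading).

(a) P = 0.001862 W  (b) Q = -0.05956 VAR  (c) S = 0.05959 VA  (d) PF = 0.03124 (leading)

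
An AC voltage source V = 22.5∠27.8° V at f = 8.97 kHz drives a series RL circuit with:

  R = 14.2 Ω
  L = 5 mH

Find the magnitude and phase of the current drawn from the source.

Step 1 — Angular frequency: ω = 2π·f = 2π·8970 = 5.636e+04 rad/s.
Step 2 — Component impedances:
  R: Z = R = 14.2 Ω
  L: Z = jωL = j·5.636e+04·0.005 = 0 + j281.8 Ω
Step 3 — Series combination: Z_total = R + L = 14.2 + j281.8 Ω = 282.2∠87.1° Ω.
Step 4 — Source phasor: V = 22.5∠27.8° V = 19.9 + j10.49 V.
Step 5 — Ohm's law: I = V / Z_total = (19.9 + j10.49) / (14.2 + j281.8) = 0.04069 - j0.06858 A.
Step 6 — Convert to polar: |I| = 0.07974 A, ∠I = -59.3°.

I = 0.07974∠-59.3° A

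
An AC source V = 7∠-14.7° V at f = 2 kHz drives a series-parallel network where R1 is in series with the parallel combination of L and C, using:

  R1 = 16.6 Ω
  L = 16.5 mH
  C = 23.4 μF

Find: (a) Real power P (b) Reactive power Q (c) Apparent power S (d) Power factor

Step 1 — Angular frequency: ω = 2π·f = 2π·2000 = 1.257e+04 rad/s.
Step 2 — Component impedances:
  R1: Z = R = 16.6 Ω
  L: Z = jωL = j·1.257e+04·0.0165 = 0 + j207.3 Ω
  C: Z = 1/(jωC) = -j/(ω·C) = 0 - j3.401 Ω
Step 3 — Parallel branch: L || C = 1/(1/L + 1/C) = 0 - j3.457 Ω.
Step 4 — Series with R1: Z_total = R1 + (L || C) = 16.6 - j3.457 Ω = 16.96∠-11.8° Ω.
Step 5 — Source phasor: V = 7∠-14.7° V = 6.771 - j1.776 V.
Step 6 — Current: I = V / Z = 0.4123 - j0.02114 A = 0.4128∠-2.9° A.
Step 7 — Complex power: S = V·I* = 2.829 - j0.5892 VA.
Step 8 — Real power: P = Re(S) = 2.829 W.
Step 9 — Reactive power: Q = Im(S) = -0.5892 VAR.
Step 10 — Apparent power: |S| = 2.89 VA.
Step 11 — Power factor: PF = P/|S| = 0.979 (leading).

(a) P = 2.829 W  (b) Q = -0.5892 VAR  (c) S = 2.89 VA  (d) PF = 0.979 (leading)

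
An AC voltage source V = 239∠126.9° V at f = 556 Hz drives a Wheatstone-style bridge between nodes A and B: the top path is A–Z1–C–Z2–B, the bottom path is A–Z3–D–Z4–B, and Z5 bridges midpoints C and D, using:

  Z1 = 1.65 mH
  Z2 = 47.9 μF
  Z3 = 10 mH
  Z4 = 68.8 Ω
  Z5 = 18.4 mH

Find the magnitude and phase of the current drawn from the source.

Step 1 — Angular frequency: ω = 2π·f = 2π·556 = 3493 rad/s.
Step 2 — Component impedances:
  Z1: Z = jωL = j·3493·0.00165 = 0 + j5.764 Ω
  Z2: Z = 1/(jωC) = -j/(ω·C) = 0 - j5.976 Ω
  Z3: Z = jωL = j·3493·0.01 = 0 + j34.93 Ω
  Z4: Z = R = 68.8 Ω
  Z5: Z = jωL = j·3493·0.0184 = 0 + j64.28 Ω
Step 3 — Bridge requires nodal analysis (the Z5 bridge couples midpoints C and D, so the two paths cannot be reduced to a simple series/parallel combination). Setting node B to ground and injecting 1 A at node A, the 3-node admittance system at A, C, D solves to V_A = Z_AB = 0.08087 - j0.5506 Ω = 0.5565∠-81.6° Ω.
Step 4 — Source phasor: V = 239∠126.9° V = -143.5 + j191.1 V.
Step 5 — Ohm's law: I = V / Z_total = (-143.5 + j191.1) / (0.08087 - j0.5506) = -377.3 - j205.2 A.
Step 6 — Convert to polar: |I| = 429.5 A, ∠I = -151.5°.

I = 429.5∠-151.5° A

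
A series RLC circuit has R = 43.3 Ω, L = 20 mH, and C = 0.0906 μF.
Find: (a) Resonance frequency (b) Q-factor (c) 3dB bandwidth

Step 1 — Resonance condition Im(Z)=0 gives ω₀ = 1/√(LC).
Step 2 — ω₀ = 1/√(0.02·9.06e-08) = 2.349e+04 rad/s.
Step 3 — f₀ = ω₀/(2π) = 3739 Hz.
Step 4 — Series Q: Q = ω₀L/R = 2.349e+04·0.02/43.3 = 10.85.
Step 5 — 3dB bandwidth: Δω = ω₀/Q = 2165 rad/s; BW = Δω/(2π) = 344.6 Hz.

(a) f₀ = 3739 Hz  (b) Q = 10.85  (c) BW = 344.6 Hz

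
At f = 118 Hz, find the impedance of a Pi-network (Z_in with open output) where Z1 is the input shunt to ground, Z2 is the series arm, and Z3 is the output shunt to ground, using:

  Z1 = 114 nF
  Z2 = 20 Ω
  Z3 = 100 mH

Step 1 — Angular frequency: ω = 2π·f = 2π·118 = 741.4 rad/s.
Step 2 — Component impedances:
  Z1: Z = 1/(jωC) = -j/(ω·C) = 0 - j1.183e+04 Ω
  Z2: Z = R = 20 Ω
  Z3: Z = jωL = j·741.4·0.1 = 0 + j74.14 Ω
Step 3 — With open output, the series arm Z2 and the output shunt Z3 appear in series to ground: Z2 + Z3 = 20 + j74.14 Ω.
Step 4 — Parallel with input shunt Z1: Z_in = Z1 || (Z2 + Z3) = 20.25 + j74.57 Ω = 77.28∠74.8° Ω.

Z = 20.25 + j74.57 Ω = 77.28∠74.8° Ω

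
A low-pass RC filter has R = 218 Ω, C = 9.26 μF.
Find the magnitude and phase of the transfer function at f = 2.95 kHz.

Step 1 — Angular frequency: ω = 2π·2950 = 1.854e+04 rad/s.
Step 2 — Transfer function: H(jω) = 1/(1 + jωRC).
Step 3 — Denominator: 1 + jωRC = 1 + j·1.854e+04·218·9.26e-06 = 1 + j37.42.
Step 4 — H = 0.0007138 - j0.02671.
Step 5 — Magnitude: |H| = 0.02672 (-31.5 dB); phase: φ = -88.5°.

|H| = 0.02672 (-31.5 dB), φ = -88.5°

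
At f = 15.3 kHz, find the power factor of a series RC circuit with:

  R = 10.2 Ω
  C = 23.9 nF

Step 1 — Angular frequency: ω = 2π·f = 2π·1.53e+04 = 9.613e+04 rad/s.
Step 2 — Component impedances:
  R: Z = R = 10.2 Ω
  C: Z = 1/(jωC) = -j/(ω·C) = 0 - j435.2 Ω
Step 3 — Series combination: Z_total = R + C = 10.2 - j435.2 Ω = 435.4∠-88.7° Ω.
Step 4 — Power factor: PF = cos(φ) = Re(Z)/|Z| = 10.2/435.4 = 0.02343.
Step 5 — Type: Im(Z) = -435.2 ⇒ leading (phase φ = -88.7°).

PF = 0.02343 (leading, φ = -88.7°)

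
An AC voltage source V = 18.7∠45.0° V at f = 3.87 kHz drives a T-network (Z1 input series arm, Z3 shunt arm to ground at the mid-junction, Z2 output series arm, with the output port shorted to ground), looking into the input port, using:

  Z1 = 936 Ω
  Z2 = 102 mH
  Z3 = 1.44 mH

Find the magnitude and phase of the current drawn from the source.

Step 1 — Angular frequency: ω = 2π·f = 2π·3870 = 2.432e+04 rad/s.
Step 2 — Component impedances:
  Z1: Z = R = 936 Ω
  Z2: Z = jωL = j·2.432e+04·0.102 = 0 + j2480 Ω
  Z3: Z = jωL = j·2.432e+04·0.00144 = 0 + j35.01 Ω
Step 3 — With the output port shorted to ground, the output series arm Z2 runs from the junction to ground; the shunt arm Z3 also runs from the junction to ground. They appear in parallel: Z3 || Z2 = 0 + j34.53 Ω.
Step 4 — Series with input arm Z1: Z_in = Z1 + (Z3 || Z2) = 936 + j34.53 Ω = 936.6∠2.1° Ω.
Step 5 — Source phasor: V = 18.7∠45.0° V = 13.22 + j13.22 V.
Step 6 — Ohm's law: I = V / Z_total = (13.22 + j13.22) / (936 + j34.53) = 0.01463 + j0.01359 A.
Step 7 — Convert to polar: |I| = 0.01997 A, ∠I = 42.9°.

I = 0.01997∠42.9° A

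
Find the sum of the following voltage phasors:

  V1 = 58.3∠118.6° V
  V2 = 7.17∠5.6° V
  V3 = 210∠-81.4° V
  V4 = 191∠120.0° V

Step 1 — Convert each phasor to rectangular form:
  V1 = 58.3·(cos(118.6°) + j·sin(118.6°)) = -27.91 + j51.19 V
  V2 = 7.17·(cos(5.6°) + j·sin(5.6°)) = 7.136 + j0.6997 V
  V3 = 210·(cos(-81.4°) + j·sin(-81.4°)) = 31.4 - j207.6 V
  V4 = 191·(cos(120.0°) + j·sin(120.0°)) = -95.5 + j165.4 V
Step 2 — Sum components: V_total = -84.87 + j9.658 V.
Step 3 — Convert to polar: |V_total| = 85.42 V, ∠V_total = 173.5°.

V_total = 85.42∠173.5° V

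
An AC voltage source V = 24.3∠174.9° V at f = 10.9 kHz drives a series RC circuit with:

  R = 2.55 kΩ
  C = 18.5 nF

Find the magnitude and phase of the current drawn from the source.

Step 1 — Angular frequency: ω = 2π·f = 2π·1.09e+04 = 6.849e+04 rad/s.
Step 2 — Component impedances:
  R: Z = R = 2550 Ω
  C: Z = 1/(jωC) = -j/(ω·C) = 0 - j789.3 Ω
Step 3 — Series combination: Z_total = R + C = 2550 - j789.3 Ω = 2669∠-17.2° Ω.
Step 4 — Source phasor: V = 24.3∠174.9° V = -24.2 + j2.16 V.
Step 5 — Ohm's law: I = V / Z_total = (-24.2 + j2.16) / (2550 - j789.3) = -0.008901 - j0.001908 A.
Step 6 — Convert to polar: |I| = 0.009103 A, ∠I = -167.9°.

I = 0.009103∠-167.9° A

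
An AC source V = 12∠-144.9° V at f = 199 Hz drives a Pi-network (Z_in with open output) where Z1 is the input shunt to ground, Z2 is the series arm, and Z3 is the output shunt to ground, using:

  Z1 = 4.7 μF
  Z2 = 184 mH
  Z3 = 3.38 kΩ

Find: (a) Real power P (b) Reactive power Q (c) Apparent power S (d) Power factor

Step 1 — Angular frequency: ω = 2π·f = 2π·199 = 1250 rad/s.
Step 2 — Component impedances:
  Z1: Z = 1/(jωC) = -j/(ω·C) = 0 - j170.2 Ω
  Z2: Z = jωL = j·1250·0.184 = 0 + j230.1 Ω
  Z3: Z = R = 3380 Ω
Step 3 — With open output, the series arm Z2 and the output shunt Z3 appear in series to ground: Z2 + Z3 = 3380 + j230.1 Ω.
Step 4 — Parallel with input shunt Z1: Z_in = Z1 || (Z2 + Z3) = 8.564 - j170.3 Ω = 170.5∠-87.1° Ω.
Step 5 — Source phasor: V = 12∠-144.9° V = -9.818 - j6.9 V.
Step 6 — Current: I = V / Z = 0.03752 - j0.05953 A = 0.07037∠-57.8° A.
Step 7 — Complex power: S = V·I* = 0.04241 - j0.8434 VA.
Step 8 — Real power: P = Re(S) = 0.04241 W.
Step 9 — Reactive power: Q = Im(S) = -0.8434 VAR.
Step 10 — Apparent power: |S| = 0.8444 VA.
Step 11 — Power factor: PF = P/|S| = 0.05022 (leading).

(a) P = 0.04241 W  (b) Q = -0.8434 VAR  (c) S = 0.8444 VA  (d) PF = 0.05022 (leading)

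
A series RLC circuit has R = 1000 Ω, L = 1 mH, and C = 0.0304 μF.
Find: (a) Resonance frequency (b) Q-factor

Step 1 — Resonance condition Im(Z)=0 gives ω₀ = 1/√(LC).
Step 2 — ω₀ = 1/√(0.001·3.04e-08) = 1.814e+05 rad/s.
Step 3 — f₀ = ω₀/(2π) = 2.887e+04 Hz.
Step 4 — Series Q: Q = ω₀L/R = 1.814e+05·0.001/1000 = 0.1814.

(a) f₀ = 2.887e+04 Hz  (b) Q = 0.1814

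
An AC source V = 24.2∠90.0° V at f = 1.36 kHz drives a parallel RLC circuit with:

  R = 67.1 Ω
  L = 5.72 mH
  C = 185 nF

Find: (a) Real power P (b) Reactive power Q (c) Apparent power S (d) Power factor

Step 1 — Angular frequency: ω = 2π·f = 2π·1360 = 8545 rad/s.
Step 2 — Component impedances:
  R: Z = R = 67.1 Ω
  L: Z = jωL = j·8545·0.00572 = 0 + j48.88 Ω
  C: Z = 1/(jωC) = -j/(ω·C) = 0 - j632.6 Ω
Step 3 — Parallel combination: 1/Z_total = 1/R + 1/L + 1/C; Z_total = 25.76 + j32.63 Ω = 41.58∠51.7° Ω.
Step 4 — Source phasor: V = 24.2∠90.0° V = 0 + j24.2 V.
Step 5 — Current: I = V / Z = 0.4569 + j0.3607 A = 0.5821∠38.3° A.
Step 6 — Complex power: S = V·I* = 8.728 + j11.06 VA.
Step 7 — Real power: P = Re(S) = 8.728 W.
Step 8 — Reactive power: Q = Im(S) = 11.06 VAR.
Step 9 — Apparent power: |S| = 14.09 VA.
Step 10 — Power factor: PF = P/|S| = 0.6196 (lagging).

(a) P = 8.728 W  (b) Q = 11.06 VAR  (c) S = 14.09 VA  (d) PF = 0.6196 (lagging)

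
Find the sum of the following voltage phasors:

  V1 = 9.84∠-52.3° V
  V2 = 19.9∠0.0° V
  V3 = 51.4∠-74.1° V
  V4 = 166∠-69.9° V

Step 1 — Convert each phasor to rectangular form:
  V1 = 9.84·(cos(-52.3°) + j·sin(-52.3°)) = 6.017 - j7.786 V
  V2 = 19.9·(cos(0.0°) + j·sin(0.0°)) = 19.9 V
  V3 = 51.4·(cos(-74.1°) + j·sin(-74.1°)) = 14.08 - j49.43 V
  V4 = 166·(cos(-69.9°) + j·sin(-69.9°)) = 57.05 - j155.9 V
Step 2 — Sum components: V_total = 97.05 - j213.1 V.
Step 3 — Convert to polar: |V_total| = 234.2 V, ∠V_total = -65.5°.

V_total = 234.2∠-65.5° V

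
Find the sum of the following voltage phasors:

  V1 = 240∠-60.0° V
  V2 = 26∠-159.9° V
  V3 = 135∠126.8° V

Step 1 — Convert each phasor to rectangular form:
  V1 = 240·(cos(-60.0°) + j·sin(-60.0°)) = 120 - j207.8 V
  V2 = 26·(cos(-159.9°) + j·sin(-159.9°)) = -24.42 - j8.935 V
  V3 = 135·(cos(126.8°) + j·sin(126.8°)) = -80.87 + j108.1 V
Step 2 — Sum components: V_total = 14.72 - j108.7 V.
Step 3 — Convert to polar: |V_total| = 109.7 V, ∠V_total = -82.3°.

V_total = 109.7∠-82.3° V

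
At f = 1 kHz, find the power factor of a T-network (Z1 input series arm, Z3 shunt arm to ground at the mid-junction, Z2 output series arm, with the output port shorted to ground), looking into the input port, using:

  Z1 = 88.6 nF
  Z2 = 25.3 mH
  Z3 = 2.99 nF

Step 1 — Angular frequency: ω = 2π·f = 2π·1000 = 6283 rad/s.
Step 2 — Component impedances:
  Z1: Z = 1/(jωC) = -j/(ω·C) = 0 - j1796 Ω
  Z2: Z = jωL = j·6283·0.0253 = 0 + j159 Ω
  Z3: Z = 1/(jωC) = -j/(ω·C) = 0 - j5.323e+04 Ω
Step 3 — With the output port shorted to ground, the output series arm Z2 runs from the junction to ground; the shunt arm Z3 also runs from the junction to ground. They appear in parallel: Z3 || Z2 = 0 + j159.4 Ω.
Step 4 — Series with input arm Z1: Z_in = Z1 + (Z3 || Z2) = 0 - j1637 Ω = 1637∠-90.0° Ω.
Step 5 — Power factor: PF = cos(φ) = Re(Z)/|Z| = 0/1637 = 0.
Step 6 — Type: Im(Z) = -1637 ⇒ leading (phase φ = -90.0°).

PF = 0 (leading, φ = -90.0°)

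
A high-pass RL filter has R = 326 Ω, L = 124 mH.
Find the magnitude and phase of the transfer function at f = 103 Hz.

Step 1 — Angular frequency: ω = 2π·103 = 647.2 rad/s.
Step 2 — Transfer function: H(jω) = jωL/(R + jωL).
Step 3 — Numerator jωL = j·80.25; denominator R + jωL = 326 + j80.25.
Step 4 — H = 0.05713 + j0.2321.
Step 5 — Magnitude: |H| = 0.239 (-12.4 dB); phase: φ = 76.2°.

|H| = 0.239 (-12.4 dB), φ = 76.2°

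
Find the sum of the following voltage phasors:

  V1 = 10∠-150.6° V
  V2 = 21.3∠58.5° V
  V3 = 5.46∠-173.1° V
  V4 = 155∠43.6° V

Step 1 — Convert each phasor to rectangular form:
  V1 = 10·(cos(-150.6°) + j·sin(-150.6°)) = -8.712 - j4.909 V
  V2 = 21.3·(cos(58.5°) + j·sin(58.5°)) = 11.13 + j18.16 V
  V3 = 5.46·(cos(-173.1°) + j·sin(-173.1°)) = -5.42 - j0.6559 V
  V4 = 155·(cos(43.6°) + j·sin(43.6°)) = 112.2 + j106.9 V
Step 2 — Sum components: V_total = 109.2 + j119.5 V.
Step 3 — Convert to polar: |V_total| = 161.9 V, ∠V_total = 47.6°.

V_total = 161.9∠47.6° V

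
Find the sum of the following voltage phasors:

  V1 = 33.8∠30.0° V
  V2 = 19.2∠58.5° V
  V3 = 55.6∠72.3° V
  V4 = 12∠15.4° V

Step 1 — Convert each phasor to rectangular form:
  V1 = 33.8·(cos(30.0°) + j·sin(30.0°)) = 29.27 + j16.9 V
  V2 = 19.2·(cos(58.5°) + j·sin(58.5°)) = 10.03 + j16.37 V
  V3 = 55.6·(cos(72.3°) + j·sin(72.3°)) = 16.9 + j52.97 V
  V4 = 12·(cos(15.4°) + j·sin(15.4°)) = 11.57 + j3.187 V
Step 2 — Sum components: V_total = 67.78 + j89.43 V.
Step 3 — Convert to polar: |V_total| = 112.2 V, ∠V_total = 52.8°.

V_total = 112.2∠52.8° V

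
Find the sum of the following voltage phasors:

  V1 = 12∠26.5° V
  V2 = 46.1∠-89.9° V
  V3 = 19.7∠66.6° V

Step 1 — Convert each phasor to rectangular form:
  V1 = 12·(cos(26.5°) + j·sin(26.5°)) = 10.74 + j5.354 V
  V2 = 46.1·(cos(-89.9°) + j·sin(-89.9°)) = 0.08046 - j46.1 V
  V3 = 19.7·(cos(66.6°) + j·sin(66.6°)) = 7.824 + j18.08 V
Step 2 — Sum components: V_total = 18.64 - j22.67 V.
Step 3 — Convert to polar: |V_total| = 29.35 V, ∠V_total = -50.6°.

V_total = 29.35∠-50.6° V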